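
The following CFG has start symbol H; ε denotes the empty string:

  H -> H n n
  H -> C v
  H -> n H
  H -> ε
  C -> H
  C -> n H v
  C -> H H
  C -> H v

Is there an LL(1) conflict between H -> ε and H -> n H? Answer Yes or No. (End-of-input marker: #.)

Yes

FIRST(ε) = { ε } and FIRST(n H) = { n }.
The first alternative is nullable and FOLLOW(H) = { #, n, v } shares n with FIRST of the second — conflict.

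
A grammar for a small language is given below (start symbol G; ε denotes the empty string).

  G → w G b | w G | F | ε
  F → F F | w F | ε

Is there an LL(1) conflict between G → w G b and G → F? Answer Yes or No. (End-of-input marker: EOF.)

Yes

FIRST(w G b) = { w } and FIRST(F) = { w, ε }.
Both contain w, so the two alternatives are not disjoint — LL(1) conflict.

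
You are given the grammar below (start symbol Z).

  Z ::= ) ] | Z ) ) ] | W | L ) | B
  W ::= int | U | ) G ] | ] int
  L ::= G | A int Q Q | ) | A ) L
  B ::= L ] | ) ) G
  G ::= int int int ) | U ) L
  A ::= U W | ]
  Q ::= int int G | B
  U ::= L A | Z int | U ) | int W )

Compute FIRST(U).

{ ), ], int }

From U ::= L A: add FIRST(L) = { ), ], int }.
From U ::= Z int: add FIRST(Z) = { ), ], int }.
From U ::= U ): add FIRST(U) = { ), ], int }.
U ::= int W ) contributes {int}.
Union: FIRST(U) = { ), ], int }.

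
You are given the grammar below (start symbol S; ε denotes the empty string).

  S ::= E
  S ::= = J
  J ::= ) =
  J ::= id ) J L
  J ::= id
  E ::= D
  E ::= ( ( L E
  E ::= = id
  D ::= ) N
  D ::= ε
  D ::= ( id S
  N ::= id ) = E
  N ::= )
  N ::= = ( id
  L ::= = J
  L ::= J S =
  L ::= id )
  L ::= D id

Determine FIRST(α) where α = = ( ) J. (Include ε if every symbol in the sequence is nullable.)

= is a terminal; add {=} and stop.

{ = }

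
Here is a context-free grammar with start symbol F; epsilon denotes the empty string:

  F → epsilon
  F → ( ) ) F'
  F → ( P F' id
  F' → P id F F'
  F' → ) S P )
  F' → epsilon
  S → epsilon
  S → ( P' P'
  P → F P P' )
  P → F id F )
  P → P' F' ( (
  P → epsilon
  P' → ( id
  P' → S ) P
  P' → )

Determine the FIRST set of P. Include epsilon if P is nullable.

From P → F P P' ): F, P nullable, take FIRST(F) ∪ FIRST(P) ∪ FIRST(P') = { (, ), id }.
From P → F id F ): F nullable, take FIRST(F) ∪ {id} = { (, id }.
From P → P' F' ( (: add FIRST(P') = { (, ) }.
P → epsilon contributes epsilon.
Union: FIRST(P) = { (, ), id, epsilon }.

{ (, ), id, epsilon }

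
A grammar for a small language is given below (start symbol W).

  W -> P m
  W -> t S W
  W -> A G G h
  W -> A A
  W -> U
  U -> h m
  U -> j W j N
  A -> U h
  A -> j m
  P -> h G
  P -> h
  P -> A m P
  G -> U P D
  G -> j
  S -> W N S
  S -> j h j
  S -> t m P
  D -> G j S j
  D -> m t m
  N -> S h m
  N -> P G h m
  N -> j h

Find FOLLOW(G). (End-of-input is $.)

In W -> A G G h: add FIRST(G h) = { h, j }.
In W -> A G G h: add FIRST(h) = { h }.
In P -> h G: G is at the end, add FOLLOW(P) = { h, j, m, t }.
In D -> G j S j: add FIRST(j S j) = { j }.
In N -> P G h m: add FIRST(h m) = { h }.
Union: FOLLOW(G) = { h, j, m, t }.

{ h, j, m, t }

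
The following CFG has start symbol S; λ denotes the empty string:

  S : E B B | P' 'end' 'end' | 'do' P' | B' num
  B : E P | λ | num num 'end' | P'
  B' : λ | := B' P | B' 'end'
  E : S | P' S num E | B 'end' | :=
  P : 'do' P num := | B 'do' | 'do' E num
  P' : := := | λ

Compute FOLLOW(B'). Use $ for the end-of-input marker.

In S : B' num: add FIRST(num) = { num }.
In B' : := B' P: add FIRST(P) = { 'do', 'end', :=, num }.
In B' : B' 'end': add FIRST('end') = { 'end' }.
Union: FOLLOW(B') = { 'do', 'end', :=, num }.

{ 'do', 'end', :=, num }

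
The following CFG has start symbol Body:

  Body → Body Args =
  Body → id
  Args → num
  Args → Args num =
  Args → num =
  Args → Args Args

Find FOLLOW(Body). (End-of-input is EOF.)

Body is the start symbol, so EOF ∈ FOLLOW(Body).
In Body → Body Args =: add FIRST(Args =) = { num }.
Union: FOLLOW(Body) = { EOF, num }.

{ EOF, num }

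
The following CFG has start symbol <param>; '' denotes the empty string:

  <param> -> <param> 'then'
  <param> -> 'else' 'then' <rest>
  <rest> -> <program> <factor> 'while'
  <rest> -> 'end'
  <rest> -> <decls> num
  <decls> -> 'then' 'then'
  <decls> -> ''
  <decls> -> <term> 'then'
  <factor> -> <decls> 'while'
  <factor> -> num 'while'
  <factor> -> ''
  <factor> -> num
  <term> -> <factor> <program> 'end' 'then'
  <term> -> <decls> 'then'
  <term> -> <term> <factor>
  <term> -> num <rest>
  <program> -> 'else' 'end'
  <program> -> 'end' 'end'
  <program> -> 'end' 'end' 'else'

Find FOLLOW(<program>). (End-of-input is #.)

In <rest> -> <program> <factor> 'while': add FIRST(<factor> 'while') = { 'else', 'end', 'then', 'while', num }.
In <term> -> <factor> <program> 'end' 'then': add FIRST('end' 'then') = { 'end' }.
Union: FOLLOW(<program>) = { 'else', 'end', 'then', 'while', num }.

{ 'else', 'end', 'then', 'while', num }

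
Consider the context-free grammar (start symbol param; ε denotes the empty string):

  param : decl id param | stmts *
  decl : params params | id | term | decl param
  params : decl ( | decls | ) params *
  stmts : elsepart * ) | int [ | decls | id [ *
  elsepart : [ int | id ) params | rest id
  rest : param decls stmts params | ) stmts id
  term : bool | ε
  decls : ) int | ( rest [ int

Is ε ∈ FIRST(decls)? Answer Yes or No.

No

Nullable nonterminals: decl, term.
No production of decls has an RHS whose symbols are all nullable, so decls is not nullable.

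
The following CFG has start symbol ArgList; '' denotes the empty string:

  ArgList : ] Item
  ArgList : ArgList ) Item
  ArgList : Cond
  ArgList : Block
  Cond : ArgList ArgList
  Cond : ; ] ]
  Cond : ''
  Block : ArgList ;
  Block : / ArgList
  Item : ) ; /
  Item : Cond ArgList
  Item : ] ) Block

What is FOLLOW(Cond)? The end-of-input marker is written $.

In ArgList : Cond: Cond is at the end, add FOLLOW(ArgList) = { $, ), /, ;, ] }.
In Item : Cond ArgList: add FIRST(ArgList)\{''} = { ), /, ;, ] }.
  Since ArgList is nullable, also add FOLLOW(Item) = { $, ), /, ;, ] }.
Union: FOLLOW(Cond) = { $, ), /, ;, ] }.

{ $, ), /, ;, ] }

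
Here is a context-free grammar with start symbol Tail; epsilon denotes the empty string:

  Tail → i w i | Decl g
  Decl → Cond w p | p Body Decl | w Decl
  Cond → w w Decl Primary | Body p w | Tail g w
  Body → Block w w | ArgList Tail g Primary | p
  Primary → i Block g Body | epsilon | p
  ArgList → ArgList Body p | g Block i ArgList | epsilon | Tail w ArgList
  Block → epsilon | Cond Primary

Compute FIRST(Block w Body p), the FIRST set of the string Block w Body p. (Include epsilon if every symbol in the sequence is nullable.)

Add FIRST(Block)\{epsilon} = { g, i, p, w }; Block is nullable, continue.
w is a terminal; add {w} and stop.

{ g, i, p, w }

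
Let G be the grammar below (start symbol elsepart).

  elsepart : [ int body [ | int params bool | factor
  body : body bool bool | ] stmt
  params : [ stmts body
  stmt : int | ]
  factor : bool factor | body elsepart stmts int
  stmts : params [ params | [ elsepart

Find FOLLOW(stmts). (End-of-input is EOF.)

{ ], int }

In params : [ stmts body: add FIRST(body) = { ] }.
In factor : body elsepart stmts int: add FIRST(int) = { int }.
Union: FOLLOW(stmts) = { ], int }.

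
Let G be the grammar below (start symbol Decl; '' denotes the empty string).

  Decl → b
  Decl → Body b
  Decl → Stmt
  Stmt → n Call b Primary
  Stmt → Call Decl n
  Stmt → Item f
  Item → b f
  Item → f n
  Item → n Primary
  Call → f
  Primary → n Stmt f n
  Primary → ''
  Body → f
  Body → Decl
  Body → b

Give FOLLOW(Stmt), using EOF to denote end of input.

{ EOF, b, f, n }

In Decl → Stmt: Stmt is at the end, add FOLLOW(Decl) = { EOF, b, n }.
In Primary → n Stmt f n: add FIRST(f n) = { f }.
Union: FOLLOW(Stmt) = { EOF, b, f, n }.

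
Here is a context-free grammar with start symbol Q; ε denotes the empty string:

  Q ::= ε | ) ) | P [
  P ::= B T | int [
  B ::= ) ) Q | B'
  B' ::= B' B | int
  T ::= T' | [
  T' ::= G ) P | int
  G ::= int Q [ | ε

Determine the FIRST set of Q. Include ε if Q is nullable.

Q ::= ε contributes ε.
Q ::= ) ) contributes {)}.
From Q ::= P [: add FIRST(P) = { ), int }.
Union: FIRST(Q) = { ), int, ε }.

{ ), int, ε }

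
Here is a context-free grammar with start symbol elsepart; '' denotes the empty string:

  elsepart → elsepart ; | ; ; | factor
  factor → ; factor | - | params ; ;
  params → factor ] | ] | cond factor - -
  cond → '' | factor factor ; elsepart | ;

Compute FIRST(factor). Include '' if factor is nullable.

factor → ; factor contributes {;}.
factor → - contributes {-}.
From factor → params ; ;: add FIRST(params) = { -, ;, ] }.
Union: FIRST(factor) = { -, ;, ] }.

{ -, ;, ] }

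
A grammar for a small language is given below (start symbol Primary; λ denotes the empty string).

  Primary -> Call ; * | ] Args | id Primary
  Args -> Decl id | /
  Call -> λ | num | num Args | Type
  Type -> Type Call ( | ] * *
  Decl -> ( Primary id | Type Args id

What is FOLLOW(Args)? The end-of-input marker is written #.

In Primary -> ] Args: Args is at the end, add FOLLOW(Primary) = { #, id }.
In Call -> num Args: Args is at the end, add FOLLOW(Call) = { (, ; }.
In Decl -> Type Args id: add FIRST(id) = { id }.
Union: FOLLOW(Args) = { #, (, ;, id }.

{ #, (, ;, id }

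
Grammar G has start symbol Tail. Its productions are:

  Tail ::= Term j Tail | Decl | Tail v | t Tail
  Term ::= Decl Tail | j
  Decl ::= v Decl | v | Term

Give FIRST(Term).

From Term ::= Decl Tail: add FIRST(Decl) = { j, v }.
Term ::= j contributes {j}.
Union: FIRST(Term) = { j, v }.

{ j, v }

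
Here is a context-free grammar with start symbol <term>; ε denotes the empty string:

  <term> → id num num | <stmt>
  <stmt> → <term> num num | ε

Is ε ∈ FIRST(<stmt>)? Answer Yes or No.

<stmt> has an ε-production, so <stmt> ⇒ ε.

Yes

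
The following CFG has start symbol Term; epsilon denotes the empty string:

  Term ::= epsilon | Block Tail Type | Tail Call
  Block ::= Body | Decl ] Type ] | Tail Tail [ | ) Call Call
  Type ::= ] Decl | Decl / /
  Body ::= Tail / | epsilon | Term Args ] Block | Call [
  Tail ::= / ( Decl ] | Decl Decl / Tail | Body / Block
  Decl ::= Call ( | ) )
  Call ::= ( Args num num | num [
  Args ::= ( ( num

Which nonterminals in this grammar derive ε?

Directly nullable (have an epsilon-production): Term, Body.
Block ::= Body with every symbol nullable, so Block is nullable.
No other nonterminal has a production whose RHS symbols are all nullable.

{ Block, Body, Term }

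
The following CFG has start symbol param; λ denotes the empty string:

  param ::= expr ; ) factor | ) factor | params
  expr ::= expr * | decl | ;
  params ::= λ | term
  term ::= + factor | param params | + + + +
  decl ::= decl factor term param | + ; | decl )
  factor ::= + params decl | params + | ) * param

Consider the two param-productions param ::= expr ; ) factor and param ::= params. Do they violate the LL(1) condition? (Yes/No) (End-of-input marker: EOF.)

Yes

FIRST(expr ; ) factor) = { +, ; } and FIRST(params) = { ), +, ;, λ }.
Both contain +, so the two alternatives are not disjoint — LL(1) conflict.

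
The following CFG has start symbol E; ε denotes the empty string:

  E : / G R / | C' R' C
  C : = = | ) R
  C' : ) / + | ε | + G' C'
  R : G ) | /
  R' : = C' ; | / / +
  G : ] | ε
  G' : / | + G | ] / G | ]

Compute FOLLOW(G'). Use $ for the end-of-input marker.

In C' : + G' C': add FIRST(C')\{ε} = { ), + }.
  Since C' is nullable, also add FOLLOW(C') = { /, ;, = }.
Union: FOLLOW(G') = { ), +, /, ;, = }.

{ ), +, /, ;, = }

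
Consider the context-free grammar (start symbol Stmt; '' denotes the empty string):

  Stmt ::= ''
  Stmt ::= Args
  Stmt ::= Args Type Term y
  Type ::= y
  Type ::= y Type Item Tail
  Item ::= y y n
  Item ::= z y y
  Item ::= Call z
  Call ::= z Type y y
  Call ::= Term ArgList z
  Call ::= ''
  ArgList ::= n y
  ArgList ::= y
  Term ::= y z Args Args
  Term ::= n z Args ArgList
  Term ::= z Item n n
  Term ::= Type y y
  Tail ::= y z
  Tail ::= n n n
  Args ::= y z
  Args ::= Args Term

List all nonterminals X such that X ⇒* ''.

Directly nullable (have an ''-production): Stmt, Call.
No other nonterminal has a production whose RHS symbols are all nullable.

{ Call, Stmt }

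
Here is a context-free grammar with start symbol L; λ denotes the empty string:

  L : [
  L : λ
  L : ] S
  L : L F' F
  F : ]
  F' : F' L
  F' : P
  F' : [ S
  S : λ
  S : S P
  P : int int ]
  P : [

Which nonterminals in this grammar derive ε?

{ L, S }

Directly nullable (have an λ-production): L, S.
No other nonterminal has a production whose RHS symbols are all nullable.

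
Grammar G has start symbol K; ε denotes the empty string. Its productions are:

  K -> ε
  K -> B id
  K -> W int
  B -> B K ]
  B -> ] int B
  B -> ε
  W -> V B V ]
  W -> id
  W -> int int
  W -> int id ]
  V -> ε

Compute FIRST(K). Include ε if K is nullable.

K -> ε contributes ε.
From K -> B id: B nullable, take FIRST(B) ∪ {id} = { ], id, int }.
From K -> W int: add FIRST(W) = { ], id, int }.
Union: FIRST(K) = { ], id, int, ε }.

{ ], id, int, ε }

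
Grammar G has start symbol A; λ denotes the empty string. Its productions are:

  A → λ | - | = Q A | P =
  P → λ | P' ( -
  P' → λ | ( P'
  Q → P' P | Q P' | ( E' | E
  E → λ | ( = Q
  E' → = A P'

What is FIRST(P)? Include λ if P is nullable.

{ (, λ }

P → λ contributes λ.
From P → P' ( -: P' nullable, take FIRST(P') ∪ {(} = { ( }.
Union: FIRST(P) = { (, λ }.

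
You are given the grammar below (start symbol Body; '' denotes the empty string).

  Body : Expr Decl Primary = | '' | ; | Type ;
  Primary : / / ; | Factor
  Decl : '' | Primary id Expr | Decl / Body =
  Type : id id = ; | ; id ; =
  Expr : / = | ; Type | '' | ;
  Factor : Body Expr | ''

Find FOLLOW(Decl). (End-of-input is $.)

{ /, ;, =, id }

In Body : Expr Decl Primary =: add FIRST(Primary =) = { /, ;, =, id }.
In Decl : Decl / Body =: add FIRST(/ Body =) = { / }.
Union: FOLLOW(Decl) = { /, ;, =, id }.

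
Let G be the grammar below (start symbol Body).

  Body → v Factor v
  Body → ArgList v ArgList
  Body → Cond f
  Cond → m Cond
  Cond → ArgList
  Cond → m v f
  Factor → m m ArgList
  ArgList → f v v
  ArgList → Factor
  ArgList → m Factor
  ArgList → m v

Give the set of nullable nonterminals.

{ } (none)

No nonterminal has an empty production or an RHS whose symbols are all nullable.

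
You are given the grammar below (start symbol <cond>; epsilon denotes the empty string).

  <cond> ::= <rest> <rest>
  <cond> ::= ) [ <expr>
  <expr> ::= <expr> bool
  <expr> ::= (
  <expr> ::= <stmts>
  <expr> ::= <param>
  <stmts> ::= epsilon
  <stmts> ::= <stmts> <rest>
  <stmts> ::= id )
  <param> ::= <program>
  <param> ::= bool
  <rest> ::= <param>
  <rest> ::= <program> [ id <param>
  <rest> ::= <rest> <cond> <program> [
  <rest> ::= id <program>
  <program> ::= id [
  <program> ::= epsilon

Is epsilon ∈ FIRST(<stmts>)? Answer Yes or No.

Yes

<stmts> has an epsilon-production, so <stmts> ⇒ epsilon.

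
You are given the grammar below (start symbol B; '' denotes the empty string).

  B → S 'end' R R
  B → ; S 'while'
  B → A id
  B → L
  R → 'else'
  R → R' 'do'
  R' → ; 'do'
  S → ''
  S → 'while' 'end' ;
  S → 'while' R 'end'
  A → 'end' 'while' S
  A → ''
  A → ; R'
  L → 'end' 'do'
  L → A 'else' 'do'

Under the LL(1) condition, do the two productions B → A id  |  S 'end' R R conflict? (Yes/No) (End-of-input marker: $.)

FIRST(A id) = { 'end', ;, id } and FIRST(S 'end' R R) = { 'end', 'while' }.
Both contain 'end', so the two alternatives are not disjoint — LL(1) conflict.

Yes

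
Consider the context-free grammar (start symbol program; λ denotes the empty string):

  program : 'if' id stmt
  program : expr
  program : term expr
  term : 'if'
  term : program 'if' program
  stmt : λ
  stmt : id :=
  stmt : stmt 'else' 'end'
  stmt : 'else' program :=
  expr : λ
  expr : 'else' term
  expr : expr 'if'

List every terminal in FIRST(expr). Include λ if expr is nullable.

expr : λ contributes λ.
expr : 'else' term contributes {'else'}.
From expr : expr 'if': expr nullable, take FIRST(expr) ∪ {'if'} = { 'else', 'if' }.
Union: FIRST(expr) = { 'else', 'if', λ }.

{ 'else', 'if', λ }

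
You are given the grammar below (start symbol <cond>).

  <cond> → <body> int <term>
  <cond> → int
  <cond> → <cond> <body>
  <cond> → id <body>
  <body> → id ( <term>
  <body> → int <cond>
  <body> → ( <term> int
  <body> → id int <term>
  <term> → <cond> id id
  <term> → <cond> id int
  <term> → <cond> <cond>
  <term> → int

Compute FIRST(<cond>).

From <cond> → <body> int <term>: add FIRST(<body>) = { (, id, int }.
<cond> → int contributes {int}.
From <cond> → <cond> <body>: add FIRST(<cond>) = { (, id, int }.
<cond> → id <body> contributes {id}.
Union: FIRST(<cond>) = { (, id, int }.

{ (, id, int }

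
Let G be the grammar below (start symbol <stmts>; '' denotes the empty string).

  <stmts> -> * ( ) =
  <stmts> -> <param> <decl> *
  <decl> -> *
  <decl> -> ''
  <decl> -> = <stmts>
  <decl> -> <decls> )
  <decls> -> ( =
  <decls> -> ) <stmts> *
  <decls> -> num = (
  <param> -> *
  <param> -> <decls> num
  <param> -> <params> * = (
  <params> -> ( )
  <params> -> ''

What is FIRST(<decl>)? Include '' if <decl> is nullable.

{ (, ), *, =, num, '' }

<decl> -> * contributes {*}.
<decl> -> '' contributes ''.
<decl> -> = <stmts> contributes {=}.
From <decl> -> <decls> ): add FIRST(<decls>) = { (, ), num }.
Union: FIRST(<decl>) = { (, ), *, =, num, '' }.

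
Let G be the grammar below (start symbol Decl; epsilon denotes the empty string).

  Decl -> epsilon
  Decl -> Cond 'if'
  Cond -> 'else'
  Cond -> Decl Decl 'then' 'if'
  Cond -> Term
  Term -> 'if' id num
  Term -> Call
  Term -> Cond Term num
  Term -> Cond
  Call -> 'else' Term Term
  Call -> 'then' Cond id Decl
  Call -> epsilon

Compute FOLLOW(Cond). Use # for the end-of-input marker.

{ 'else', 'if', 'then', id, num }

In Decl -> Cond 'if': add FIRST('if') = { 'if' }.
In Term -> Cond Term num: add FIRST(Term num) = { 'else', 'if', 'then', num }.
In Term -> Cond: Cond is at the end, add FOLLOW(Term) = { 'else', 'if', 'then', id, num }.
In Call -> 'then' Cond id Decl: add FIRST(id Decl) = { id }.
Union: FOLLOW(Cond) = { 'else', 'if', 'then', id, num }.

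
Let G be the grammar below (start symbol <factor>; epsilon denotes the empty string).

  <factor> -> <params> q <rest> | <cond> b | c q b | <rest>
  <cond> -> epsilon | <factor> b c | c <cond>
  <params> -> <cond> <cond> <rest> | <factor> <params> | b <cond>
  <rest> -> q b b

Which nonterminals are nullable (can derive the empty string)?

Directly nullable (have an epsilon-production): <cond>.
No other nonterminal has a production whose RHS symbols are all nullable.

{ <cond> }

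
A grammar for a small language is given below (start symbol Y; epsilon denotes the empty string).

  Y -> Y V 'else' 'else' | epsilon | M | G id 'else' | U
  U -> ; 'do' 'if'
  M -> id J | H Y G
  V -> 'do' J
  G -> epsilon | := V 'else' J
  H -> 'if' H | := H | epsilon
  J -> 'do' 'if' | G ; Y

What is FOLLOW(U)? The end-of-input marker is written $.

In Y -> U: U is at the end, add FOLLOW(Y) = { $, 'do', 'else', :=, ;, id }.
Union: FOLLOW(U) = { $, 'do', 'else', :=, ;, id }.

{ $, 'do', 'else', :=, ;, id }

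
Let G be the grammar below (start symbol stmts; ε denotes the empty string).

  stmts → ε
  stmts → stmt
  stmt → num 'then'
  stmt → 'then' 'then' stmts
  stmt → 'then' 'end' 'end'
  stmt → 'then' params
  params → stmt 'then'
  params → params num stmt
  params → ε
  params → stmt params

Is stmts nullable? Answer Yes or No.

stmts has an ε-production, so stmts ⇒ ε.

Yes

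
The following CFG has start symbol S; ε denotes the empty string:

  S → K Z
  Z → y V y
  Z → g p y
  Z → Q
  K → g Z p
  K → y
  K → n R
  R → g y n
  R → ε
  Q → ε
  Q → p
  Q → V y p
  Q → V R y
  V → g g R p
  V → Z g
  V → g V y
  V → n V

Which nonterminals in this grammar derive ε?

{ Q, R, Z }

Directly nullable (have an ε-production): R, Q.
Z → Q with every symbol nullable, so Z is nullable.
No other nonterminal has a production whose RHS symbols are all nullable.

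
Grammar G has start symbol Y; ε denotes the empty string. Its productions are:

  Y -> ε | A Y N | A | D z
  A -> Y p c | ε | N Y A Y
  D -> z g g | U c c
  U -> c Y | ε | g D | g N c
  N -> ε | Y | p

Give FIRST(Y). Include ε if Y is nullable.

Y -> ε contributes ε.
From Y -> A Y N: A, Y, N nullable, take FIRST(A) ∪ FIRST(Y) ∪ FIRST(N) = { c, g, p, z }; also ε since the whole RHS is nullable.
From Y -> A: add FIRST(A) = { c, g, p, z, ε } (including ε since A is nullable).
From Y -> D z: add FIRST(D) = { c, g, z }.
Union: FIRST(Y) = { c, g, p, z, ε }.

{ c, g, p, z, ε }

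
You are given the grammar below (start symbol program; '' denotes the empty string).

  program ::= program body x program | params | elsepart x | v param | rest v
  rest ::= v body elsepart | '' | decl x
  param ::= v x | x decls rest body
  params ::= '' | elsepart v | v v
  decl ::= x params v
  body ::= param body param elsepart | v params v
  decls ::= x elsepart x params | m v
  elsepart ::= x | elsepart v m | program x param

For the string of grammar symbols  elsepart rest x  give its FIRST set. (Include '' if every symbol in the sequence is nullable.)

{ v, x }

Add FIRST(elsepart) = { v, x }; elsepart is not nullable, stop.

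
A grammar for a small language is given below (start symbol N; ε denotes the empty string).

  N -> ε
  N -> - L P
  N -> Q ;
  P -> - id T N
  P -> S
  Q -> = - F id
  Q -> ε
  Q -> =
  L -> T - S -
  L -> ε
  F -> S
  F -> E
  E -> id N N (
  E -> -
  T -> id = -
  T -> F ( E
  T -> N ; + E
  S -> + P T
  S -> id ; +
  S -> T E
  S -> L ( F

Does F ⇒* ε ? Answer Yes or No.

No

Nullable nonterminals: L, N, Q.
No production of F has an RHS whose symbols are all nullable, so F is not nullable.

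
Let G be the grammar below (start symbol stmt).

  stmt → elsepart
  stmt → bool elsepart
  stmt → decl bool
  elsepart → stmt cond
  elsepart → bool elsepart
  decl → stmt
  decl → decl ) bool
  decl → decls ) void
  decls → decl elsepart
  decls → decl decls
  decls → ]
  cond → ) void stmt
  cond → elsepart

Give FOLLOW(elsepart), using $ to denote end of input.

{ $, ), ], bool }

In stmt → elsepart: elsepart is at the end, add FOLLOW(stmt) = { $, ), ], bool }.
In stmt → bool elsepart: elsepart is at the end, add FOLLOW(stmt) = { $, ), ], bool }.
In elsepart → bool elsepart: elsepart is at the end, add FOLLOW(elsepart) = { $, ), ], bool }.
In decls → decl elsepart: elsepart is at the end, add FOLLOW(decls) = { ) }.
In cond → elsepart: elsepart is at the end, add FOLLOW(cond) = { $, ), ], bool }.
Union: FOLLOW(elsepart) = { $, ), ], bool }.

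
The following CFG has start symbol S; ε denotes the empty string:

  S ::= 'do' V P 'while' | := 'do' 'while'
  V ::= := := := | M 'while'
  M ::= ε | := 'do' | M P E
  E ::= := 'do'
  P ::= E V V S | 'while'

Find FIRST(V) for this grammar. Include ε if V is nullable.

V ::= := := := contributes {:=}.
From V ::= M 'while': M nullable, take FIRST(M) ∪ {'while'} = { 'while', := }.
Union: FIRST(V) = { 'while', := }.

{ 'while', := }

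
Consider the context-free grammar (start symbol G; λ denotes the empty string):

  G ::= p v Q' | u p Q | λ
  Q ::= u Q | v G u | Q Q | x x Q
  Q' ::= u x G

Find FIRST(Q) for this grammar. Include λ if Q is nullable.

{ u, v, x }

Q ::= u Q contributes {u}.
Q ::= v G u contributes {v}.
From Q ::= Q Q: add FIRST(Q) = { u, v, x }.
Q ::= x x Q contributes {x}.
Union: FIRST(Q) = { u, v, x }.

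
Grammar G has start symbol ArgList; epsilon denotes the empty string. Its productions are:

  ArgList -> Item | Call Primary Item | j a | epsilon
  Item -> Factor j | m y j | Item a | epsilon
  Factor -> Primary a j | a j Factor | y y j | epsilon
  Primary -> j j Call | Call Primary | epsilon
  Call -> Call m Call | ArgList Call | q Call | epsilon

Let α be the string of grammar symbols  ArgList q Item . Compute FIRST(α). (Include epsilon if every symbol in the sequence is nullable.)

{ a, j, m, q, y }

Add FIRST(ArgList)\{epsilon} = { a, j, m, q, y }; ArgList is nullable, continue.
q is a terminal; add {q} and stop.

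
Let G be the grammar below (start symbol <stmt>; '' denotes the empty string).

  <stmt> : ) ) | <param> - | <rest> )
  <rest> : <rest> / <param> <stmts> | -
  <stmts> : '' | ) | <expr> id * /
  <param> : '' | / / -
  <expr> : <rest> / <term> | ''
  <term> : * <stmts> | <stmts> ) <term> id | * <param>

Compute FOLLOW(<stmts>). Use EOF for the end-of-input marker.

{ ), /, id }

In <rest> : <rest> / <param> <stmts>: <stmts> is at the end, add FOLLOW(<rest>) = { ), / }.
In <term> : * <stmts>: <stmts> is at the end, add FOLLOW(<term>) = { id }.
In <term> : <stmts> ) <term> id: add FIRST() <term> id) = { ) }.
Union: FOLLOW(<stmts>) = { ), /, id }.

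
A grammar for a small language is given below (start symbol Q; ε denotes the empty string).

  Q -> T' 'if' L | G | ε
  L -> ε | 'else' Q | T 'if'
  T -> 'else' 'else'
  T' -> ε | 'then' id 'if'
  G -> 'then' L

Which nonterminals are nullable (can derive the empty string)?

{ L, Q, T' }

Directly nullable (have an ε-production): Q, L, T'.
No other nonterminal has a production whose RHS symbols are all nullable.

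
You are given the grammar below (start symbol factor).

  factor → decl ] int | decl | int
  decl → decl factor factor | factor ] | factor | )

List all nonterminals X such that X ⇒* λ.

{ } (none)

No nonterminal has an empty production or an RHS whose symbols are all nullable.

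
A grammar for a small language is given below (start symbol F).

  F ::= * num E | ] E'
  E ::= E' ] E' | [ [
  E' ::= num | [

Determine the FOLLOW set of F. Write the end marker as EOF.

F is the start symbol, so EOF ∈ FOLLOW(F).
Union: FOLLOW(F) = { EOF }.

{ EOF }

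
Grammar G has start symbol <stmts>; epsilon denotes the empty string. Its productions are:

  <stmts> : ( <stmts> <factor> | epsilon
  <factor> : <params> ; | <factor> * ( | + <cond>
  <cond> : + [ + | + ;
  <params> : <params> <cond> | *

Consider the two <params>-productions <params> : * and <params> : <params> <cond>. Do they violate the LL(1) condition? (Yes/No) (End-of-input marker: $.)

FIRST(*) = { * } and FIRST(<params> <cond>) = { * }.
Both contain *, so the two alternatives are not disjoint — LL(1) conflict.

Yes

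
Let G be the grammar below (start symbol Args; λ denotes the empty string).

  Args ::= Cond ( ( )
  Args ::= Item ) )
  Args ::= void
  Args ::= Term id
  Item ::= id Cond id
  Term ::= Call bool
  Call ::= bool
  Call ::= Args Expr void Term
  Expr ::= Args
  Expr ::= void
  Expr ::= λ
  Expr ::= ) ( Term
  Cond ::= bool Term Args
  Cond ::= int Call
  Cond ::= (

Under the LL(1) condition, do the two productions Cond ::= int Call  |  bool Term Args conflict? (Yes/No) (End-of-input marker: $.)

FIRST(int Call) = { int } and FIRST(bool Term Args) = { bool }.
The FIRST sets are disjoint and neither alternative is nullable — no conflict.

No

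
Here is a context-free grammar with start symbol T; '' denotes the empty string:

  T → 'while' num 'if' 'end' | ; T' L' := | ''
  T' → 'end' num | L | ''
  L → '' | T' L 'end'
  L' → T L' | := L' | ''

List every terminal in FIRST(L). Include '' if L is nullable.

{ 'end', '' }

L → '' contributes ''.
From L → T' L 'end': T', L nullable, take FIRST(T') ∪ FIRST(L) ∪ {'end'} = { 'end' }.
Union: FIRST(L) = { 'end', '' }.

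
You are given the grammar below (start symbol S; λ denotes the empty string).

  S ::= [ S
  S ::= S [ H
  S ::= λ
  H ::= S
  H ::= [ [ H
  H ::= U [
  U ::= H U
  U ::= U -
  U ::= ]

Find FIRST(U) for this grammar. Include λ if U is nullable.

{ [, ] }

From U ::= H U: H nullable, take FIRST(H) ∪ FIRST(U) = { [, ] }.
From U ::= U -: add FIRST(U) = { [, ] }.
U ::= ] contributes {]}.
Union: FIRST(U) = { [, ] }.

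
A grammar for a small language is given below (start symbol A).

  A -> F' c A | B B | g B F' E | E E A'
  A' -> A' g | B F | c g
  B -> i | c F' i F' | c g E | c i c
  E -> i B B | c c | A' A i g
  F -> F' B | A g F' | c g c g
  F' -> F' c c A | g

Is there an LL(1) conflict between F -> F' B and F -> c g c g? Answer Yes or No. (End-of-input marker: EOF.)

FIRST(F' B) = { g } and FIRST(c g c g) = { c }.
The FIRST sets are disjoint and neither alternative is nullable — no conflict.

No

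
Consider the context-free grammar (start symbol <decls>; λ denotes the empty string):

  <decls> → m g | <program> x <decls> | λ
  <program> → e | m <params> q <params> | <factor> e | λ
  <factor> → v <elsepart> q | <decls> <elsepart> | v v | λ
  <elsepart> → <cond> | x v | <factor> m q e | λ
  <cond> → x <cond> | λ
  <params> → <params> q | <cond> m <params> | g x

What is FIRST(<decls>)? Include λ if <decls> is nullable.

<decls> → m g contributes {m}.
From <decls> → <program> x <decls>: <program> nullable, take FIRST(<program>) ∪ {x} = { e, m, v, x }.
<decls> → λ contributes λ.
Union: FIRST(<decls>) = { e, m, v, x, λ }.

{ e, m, v, x, λ }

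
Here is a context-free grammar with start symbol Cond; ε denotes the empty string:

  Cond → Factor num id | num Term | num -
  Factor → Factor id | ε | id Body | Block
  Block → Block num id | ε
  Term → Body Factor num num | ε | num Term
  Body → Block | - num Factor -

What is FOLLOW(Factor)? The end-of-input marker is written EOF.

In Cond → Factor num id: add FIRST(num id) = { num }.
In Factor → Factor id: add FIRST(id) = { id }.
In Term → Body Factor num num: add FIRST(num num) = { num }.
In Body → - num Factor -: add FIRST(-) = { - }.
Union: FOLLOW(Factor) = { -, id, num }.

{ -, id, num }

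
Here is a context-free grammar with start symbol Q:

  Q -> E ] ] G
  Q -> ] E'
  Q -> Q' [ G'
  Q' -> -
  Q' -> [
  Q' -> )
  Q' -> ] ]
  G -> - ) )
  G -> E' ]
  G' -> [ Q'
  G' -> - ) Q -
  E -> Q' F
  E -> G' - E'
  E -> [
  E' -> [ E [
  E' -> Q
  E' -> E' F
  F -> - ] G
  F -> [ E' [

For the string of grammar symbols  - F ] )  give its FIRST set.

{ - }

- is a terminal; add {-} and stop.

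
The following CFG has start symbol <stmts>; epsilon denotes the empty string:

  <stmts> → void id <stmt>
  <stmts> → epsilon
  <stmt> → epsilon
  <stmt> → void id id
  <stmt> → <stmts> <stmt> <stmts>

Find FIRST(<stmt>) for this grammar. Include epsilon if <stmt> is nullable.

<stmt> → epsilon contributes epsilon.
<stmt> → void id id contributes {void}.
From <stmt> → <stmts> <stmt> <stmts>: <stmts>, <stmt>, <stmts> nullable, take FIRST(<stmts>) ∪ FIRST(<stmt>) ∪ FIRST(<stmts>) = { void }; also epsilon since the whole RHS is nullable.
Union: FIRST(<stmt>) = { void, epsilon }.

{ void, epsilon }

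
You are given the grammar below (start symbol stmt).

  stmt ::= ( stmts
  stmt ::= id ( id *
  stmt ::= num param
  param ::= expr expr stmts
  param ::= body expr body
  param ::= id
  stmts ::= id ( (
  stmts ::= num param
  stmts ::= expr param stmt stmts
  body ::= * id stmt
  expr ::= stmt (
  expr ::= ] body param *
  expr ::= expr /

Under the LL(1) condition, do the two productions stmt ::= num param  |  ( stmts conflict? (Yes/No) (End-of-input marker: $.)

No

FIRST(num param) = { num } and FIRST(( stmts) = { ( }.
The FIRST sets are disjoint and neither alternative is nullable — no conflict.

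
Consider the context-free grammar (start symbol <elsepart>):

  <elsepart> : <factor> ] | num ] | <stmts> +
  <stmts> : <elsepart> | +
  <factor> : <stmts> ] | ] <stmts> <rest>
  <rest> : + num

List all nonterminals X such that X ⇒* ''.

{ } (none)

No nonterminal has an empty production or an RHS whose symbols are all nullable.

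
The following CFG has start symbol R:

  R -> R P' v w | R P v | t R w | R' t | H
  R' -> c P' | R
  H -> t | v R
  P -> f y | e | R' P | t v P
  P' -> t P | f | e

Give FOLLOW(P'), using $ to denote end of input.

{ c, e, f, t, v }

In R -> R P' v w: add FIRST(v w) = { v }.
In R' -> c P': P' is at the end, add FOLLOW(R') = { c, e, f, t, v }.
Union: FOLLOW(P') = { c, e, f, t, v }.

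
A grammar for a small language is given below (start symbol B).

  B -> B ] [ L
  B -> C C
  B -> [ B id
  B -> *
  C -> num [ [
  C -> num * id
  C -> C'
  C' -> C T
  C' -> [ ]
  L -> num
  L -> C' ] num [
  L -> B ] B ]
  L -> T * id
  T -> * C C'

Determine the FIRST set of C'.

From C' -> C T: add FIRST(C) = { [, num }.
C' -> [ ] contributes {[}.
Union: FIRST(C') = { [, num }.

{ [, num }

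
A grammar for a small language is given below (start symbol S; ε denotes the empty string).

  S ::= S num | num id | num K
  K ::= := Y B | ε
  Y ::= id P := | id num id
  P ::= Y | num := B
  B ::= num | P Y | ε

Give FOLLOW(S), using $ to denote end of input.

{ $, num }

S is the start symbol, so $ ∈ FOLLOW(S).
In S ::= S num: add FIRST(num) = { num }.
Union: FOLLOW(S) = { $, num }.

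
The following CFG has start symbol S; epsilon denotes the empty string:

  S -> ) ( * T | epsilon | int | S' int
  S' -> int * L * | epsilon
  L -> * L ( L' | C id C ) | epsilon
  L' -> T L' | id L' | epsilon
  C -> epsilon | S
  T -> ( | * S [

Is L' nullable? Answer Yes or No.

L' has an epsilon-production, so L' ⇒ epsilon.

Yes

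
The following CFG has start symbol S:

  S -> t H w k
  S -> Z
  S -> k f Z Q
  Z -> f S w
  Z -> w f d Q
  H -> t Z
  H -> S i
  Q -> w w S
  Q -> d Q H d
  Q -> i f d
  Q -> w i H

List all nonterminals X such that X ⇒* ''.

No nonterminal has an empty production or an RHS whose symbols are all nullable.

{ } (none)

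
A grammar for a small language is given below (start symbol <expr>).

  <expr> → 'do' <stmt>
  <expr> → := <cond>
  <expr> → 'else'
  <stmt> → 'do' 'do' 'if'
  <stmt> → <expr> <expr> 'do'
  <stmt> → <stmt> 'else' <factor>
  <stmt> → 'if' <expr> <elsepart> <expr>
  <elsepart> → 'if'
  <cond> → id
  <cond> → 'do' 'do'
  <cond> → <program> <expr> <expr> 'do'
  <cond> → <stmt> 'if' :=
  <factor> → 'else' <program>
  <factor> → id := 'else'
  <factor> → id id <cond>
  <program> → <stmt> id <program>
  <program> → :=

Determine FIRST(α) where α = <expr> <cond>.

Add FIRST(<expr>) = { 'do', 'else', := }; <expr> is not nullable, stop.

{ 'do', 'else', := }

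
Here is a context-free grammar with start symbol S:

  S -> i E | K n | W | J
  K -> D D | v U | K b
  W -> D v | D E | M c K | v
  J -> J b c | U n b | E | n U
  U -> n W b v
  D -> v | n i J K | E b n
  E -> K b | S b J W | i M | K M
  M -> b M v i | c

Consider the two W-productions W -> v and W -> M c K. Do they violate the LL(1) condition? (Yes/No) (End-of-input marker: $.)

No

FIRST(v) = { v } and FIRST(M c K) = { b, c }.
The FIRST sets are disjoint and neither alternative is nullable — no conflict.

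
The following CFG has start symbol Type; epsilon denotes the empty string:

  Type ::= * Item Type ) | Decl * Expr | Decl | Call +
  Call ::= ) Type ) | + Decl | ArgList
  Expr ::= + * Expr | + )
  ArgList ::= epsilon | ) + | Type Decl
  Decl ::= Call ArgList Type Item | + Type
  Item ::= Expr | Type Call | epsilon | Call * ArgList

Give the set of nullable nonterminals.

{ ArgList, Call, Item }

Directly nullable (have an epsilon-production): ArgList, Item.
Call ::= ArgList with every symbol nullable, so Call is nullable.
No other nonterminal has a production whose RHS symbols are all nullable.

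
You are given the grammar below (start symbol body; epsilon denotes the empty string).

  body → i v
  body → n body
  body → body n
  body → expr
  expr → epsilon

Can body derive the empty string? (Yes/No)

Yes

body → expr and each of expr is nullable, so body ⇒* epsilon.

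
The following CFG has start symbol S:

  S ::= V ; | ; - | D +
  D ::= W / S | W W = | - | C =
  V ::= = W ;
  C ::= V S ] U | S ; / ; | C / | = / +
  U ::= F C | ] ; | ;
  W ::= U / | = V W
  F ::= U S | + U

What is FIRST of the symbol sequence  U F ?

Add FIRST(U) = { +, ;, ] }; U is not nullable, stop.

{ +, ;, ] }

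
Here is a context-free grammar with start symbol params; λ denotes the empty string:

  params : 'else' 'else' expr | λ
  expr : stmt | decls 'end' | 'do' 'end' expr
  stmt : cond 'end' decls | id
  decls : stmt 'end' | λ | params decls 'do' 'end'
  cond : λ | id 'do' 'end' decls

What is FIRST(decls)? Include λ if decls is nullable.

{ 'do', 'else', 'end', id, λ }

From decls : stmt 'end': add FIRST(stmt) = { 'end', id }.
decls : λ contributes λ.
From decls : params decls 'do' 'end': params, decls nullable, take FIRST(params) ∪ FIRST(decls) ∪ {'do'} = { 'do', 'else', 'end', id }.
Union: FIRST(decls) = { 'do', 'else', 'end', id, λ }.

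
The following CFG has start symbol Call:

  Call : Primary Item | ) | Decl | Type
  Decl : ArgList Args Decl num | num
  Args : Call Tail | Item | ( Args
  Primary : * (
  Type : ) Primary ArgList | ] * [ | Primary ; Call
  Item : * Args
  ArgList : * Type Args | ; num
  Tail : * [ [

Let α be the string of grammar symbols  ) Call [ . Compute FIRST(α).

{ ) }

) is a terminal; add {)} and stop.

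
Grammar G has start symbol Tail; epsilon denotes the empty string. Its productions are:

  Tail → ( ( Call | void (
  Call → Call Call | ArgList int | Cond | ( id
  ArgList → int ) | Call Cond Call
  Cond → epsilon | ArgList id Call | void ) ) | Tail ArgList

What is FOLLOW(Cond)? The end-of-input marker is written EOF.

In Call → Cond: Cond is at the end, add FOLLOW(Call) = { EOF, (, id, int, void }.
In ArgList → Call Cond Call: add FIRST(Call)\{epsilon} = { (, id, int, void }.
  Since Call is nullable, also add FOLLOW(ArgList) = { EOF, (, id, int, void }.
Union: FOLLOW(Cond) = { EOF, (, id, int, void }.

{ EOF, (, id, int, void }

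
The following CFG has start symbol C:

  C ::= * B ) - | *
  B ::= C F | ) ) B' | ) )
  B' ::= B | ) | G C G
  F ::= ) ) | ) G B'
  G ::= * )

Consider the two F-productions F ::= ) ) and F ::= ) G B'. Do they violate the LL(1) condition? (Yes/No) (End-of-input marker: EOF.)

Yes

FIRST() )) = { ) } and FIRST() G B') = { ) }.
Both contain ), so the two alternatives are not disjoint — LL(1) conflict.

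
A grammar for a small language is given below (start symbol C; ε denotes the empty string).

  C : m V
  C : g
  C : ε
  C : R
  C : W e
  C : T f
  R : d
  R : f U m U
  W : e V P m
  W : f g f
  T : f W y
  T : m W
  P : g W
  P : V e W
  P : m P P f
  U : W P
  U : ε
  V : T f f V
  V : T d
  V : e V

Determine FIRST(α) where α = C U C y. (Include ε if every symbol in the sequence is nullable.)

{ d, e, f, g, m, y }

Add FIRST(C)\{ε} = { d, e, f, g, m }; C is nullable, continue.
Add FIRST(U)\{ε} = { e, f }; U is nullable, continue.
Add FIRST(C)\{ε} = { d, e, f, g, m }; C is nullable, continue.
y is a terminal; add {y} and stop.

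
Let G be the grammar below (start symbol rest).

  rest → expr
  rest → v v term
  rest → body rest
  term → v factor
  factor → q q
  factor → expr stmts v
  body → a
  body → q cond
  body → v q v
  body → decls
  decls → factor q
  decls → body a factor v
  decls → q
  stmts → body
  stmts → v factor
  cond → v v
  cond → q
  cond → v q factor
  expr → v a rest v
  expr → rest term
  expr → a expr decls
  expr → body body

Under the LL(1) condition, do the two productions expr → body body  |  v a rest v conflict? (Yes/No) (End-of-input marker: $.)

Yes

FIRST(body body) = { a, q, v } and FIRST(v a rest v) = { v }.
Both contain v, so the two alternatives are not disjoint — LL(1) conflict.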